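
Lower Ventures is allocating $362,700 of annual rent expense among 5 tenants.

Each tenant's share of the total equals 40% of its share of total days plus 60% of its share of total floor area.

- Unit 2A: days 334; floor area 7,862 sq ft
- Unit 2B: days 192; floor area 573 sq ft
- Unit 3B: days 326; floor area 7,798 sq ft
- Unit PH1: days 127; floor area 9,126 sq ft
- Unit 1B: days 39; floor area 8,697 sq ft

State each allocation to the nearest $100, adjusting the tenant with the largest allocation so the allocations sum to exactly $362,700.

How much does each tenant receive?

Days total 1,018; floor area total 34,056.
Blended shares (40% days + 60% floor area): Unit 2A 0.2698; Unit 2B 0.0855; Unit 3B 0.2655; Unit PH1 0.2107; Unit 1B 0.1685.
Proportional shares: Unit 2A 97,838.60; Unit 2B 31,024.34; Unit 3B 96,289.52; Unit PH1 76,415.09; Unit 1B 61,132.46.
After rounding ($100): Unit 2A $97,800; Unit 2B $31,000; Unit 3B $96,300; Unit PH1 $76,400; Unit 1B $61,100. Sum = $362,600.
Difference $362,700 − $362,600 = +$100 applied to largest allocation (Unit 2A): Unit 2A becomes $97,900.

Unit 2A: $97,900 · Unit 2B: $31,000 · Unit 3B: $96,300 · Unit PH1: $76,400 · Unit 1B: $61,100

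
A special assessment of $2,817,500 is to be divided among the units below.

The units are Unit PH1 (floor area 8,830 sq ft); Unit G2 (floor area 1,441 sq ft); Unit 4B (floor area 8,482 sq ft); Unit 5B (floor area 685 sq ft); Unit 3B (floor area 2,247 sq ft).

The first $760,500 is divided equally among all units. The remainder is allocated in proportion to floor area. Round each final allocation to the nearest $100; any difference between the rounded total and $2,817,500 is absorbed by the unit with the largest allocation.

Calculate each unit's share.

Unit PH1: $989,700 | Unit G2: $288,800 | Unit 4B: $956,700 | Unit 5B: $217,100 | Unit 3B: $365,200

First tranche $760,500 split equally: $152,100 each.
Remainder $2,057,000 by floor area (total 21,685): Unit PH1 837,597.88 → $837,600; Unit G2 136,690.66 → $136,700; Unit 4B 804,587.23 → $804,600; Unit 5B 64,977.86 → $65,000; Unit 3B 213,146.37 → $213,100.
Totals: Unit PH1 $152,100 + $837,600 = $989,700; Unit G2 $152,100 + $136,700 = $288,800; Unit 4B $152,100 + $804,600 = $956,700; Unit 5B $152,100 + $65,000 = $217,100; Unit 3B $152,100 + $213,100 = $365,200.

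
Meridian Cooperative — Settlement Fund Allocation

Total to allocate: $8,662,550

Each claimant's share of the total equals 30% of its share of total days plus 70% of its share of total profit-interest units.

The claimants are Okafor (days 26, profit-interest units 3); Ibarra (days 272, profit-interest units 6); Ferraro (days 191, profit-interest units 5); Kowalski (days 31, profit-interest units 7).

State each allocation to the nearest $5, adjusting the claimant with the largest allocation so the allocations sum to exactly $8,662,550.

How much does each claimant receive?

Days total 520; profit-interest units total 21.
Combined weights (30% days + 70% profit-interest units): Okafor 0.1150; Ibarra 0.3569; Ferraro 0.2769; Kowalski 0.2512.
Pro-rata amounts: Okafor 996,193.25; Ibarra 3,091,864.00; Ferraro 2,398,304.71; Kowalski 2,176,188.04.
At nearest $5: Okafor $996,195; Ibarra $3,091,865; Ferraro $2,398,305; Kowalski $2,176,190. Sum = $8,662,555.
Difference $8,662,550 − $8,662,555 = −$5 applied to largest allocation (Ibarra): Ibarra becomes $3,091,860.

Okafor: $996,195 · Ibarra: $3,091,860 · Ferraro: $2,398,305 · Kowalski: $2,176,190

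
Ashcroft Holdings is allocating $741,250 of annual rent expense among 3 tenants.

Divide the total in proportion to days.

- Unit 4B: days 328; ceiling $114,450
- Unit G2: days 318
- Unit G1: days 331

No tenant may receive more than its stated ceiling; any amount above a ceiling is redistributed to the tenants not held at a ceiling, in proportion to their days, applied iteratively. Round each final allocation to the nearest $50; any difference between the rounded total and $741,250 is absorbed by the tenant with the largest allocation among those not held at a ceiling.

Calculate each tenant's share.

Unit 4B: $114,450; Unit G2: $307,100; Unit G1: $319,700

Total days = 977.
Pro-rata shares before constraints: Unit 4B 248,853.63; Unit G2 241,266.63; Unit G1 251,129.73.
Held at cap: Unit 4B ($114,450); residual $626,800 reallocated over remaining days 649.
Redistributed shares: Unit G2 307,122.34 → $307,100; Unit G1 319,677.66 → $319,700.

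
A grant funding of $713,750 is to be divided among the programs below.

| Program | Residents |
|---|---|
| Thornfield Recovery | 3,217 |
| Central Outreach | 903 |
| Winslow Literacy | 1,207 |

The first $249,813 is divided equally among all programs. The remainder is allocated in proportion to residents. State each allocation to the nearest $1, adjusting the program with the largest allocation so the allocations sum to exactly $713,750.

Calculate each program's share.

First tranche $249,813 split equally: $83,271 each.
Remainder $463,937 by residents (total 5,327): Thornfield Recovery 280,173.71 → $280,174; Central Outreach 78,643.72 → $78,644; Winslow Literacy 105,119.57 → $105,120.
Rounding difference −$1 on remainder applied to Thornfield Recovery.
Totals: Thornfield Recovery $83,271 + $280,173 = $363,444; Central Outreach $83,271 + $78,644 = $161,915; Winslow Literacy $83,271 + $105,120 = $188,391.

Thornfield Recovery: $363,444; Central Outreach: $161,915; Winslow Literacy: $188,391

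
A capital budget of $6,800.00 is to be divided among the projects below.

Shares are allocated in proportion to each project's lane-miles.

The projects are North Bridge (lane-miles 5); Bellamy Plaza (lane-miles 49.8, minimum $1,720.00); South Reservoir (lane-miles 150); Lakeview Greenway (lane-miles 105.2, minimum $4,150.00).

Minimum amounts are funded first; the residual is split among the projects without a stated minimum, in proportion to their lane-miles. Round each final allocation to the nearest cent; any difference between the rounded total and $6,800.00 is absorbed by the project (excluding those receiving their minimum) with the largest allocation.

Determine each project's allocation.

Guaranteed amounts: Bellamy Plaza $1,720.00; Lakeview Greenway $4,150.00. Residual $930.00.
Residual split over remaining lane-miles 155: North Bridge 30.0000 → $30.00; South Reservoir 900.0000 → $900.00.

North Bridge: $30.00 · Bellamy Plaza: $1,720.00 · South Reservoir: $900.00 · Lakeview Greenway: $4,150.00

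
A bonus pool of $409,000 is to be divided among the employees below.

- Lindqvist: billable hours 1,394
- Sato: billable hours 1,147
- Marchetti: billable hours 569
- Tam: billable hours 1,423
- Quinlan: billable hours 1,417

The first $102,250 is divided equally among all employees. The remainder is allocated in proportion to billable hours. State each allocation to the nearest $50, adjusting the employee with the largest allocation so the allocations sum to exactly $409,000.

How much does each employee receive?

$102,250 shared equally gives $20,450 per employee.
Remainder $306,750 by billable hours (total 5,950): Lindqvist 71,867.14 → $71,850; Sato 59,133.15 → $59,150; Marchetti 29,334.58 → $29,350; Tam 73,362.23 → $73,350; Quinlan 73,052.90 → $73,050.
Totals: Lindqvist $20,450 + $71,850 = $92,300; Sato $20,450 + $59,150 = $79,600; Marchetti $20,450 + $29,350 = $49,800; Tam $20,450 + $73,350 = $93,800; Quinlan $20,450 + $73,050 = $93,500.

Lindqvist: $92,300 | Sato: $79,600 | Marchetti: $49,800 | Tam: $93,800 | Quinlan: $93,500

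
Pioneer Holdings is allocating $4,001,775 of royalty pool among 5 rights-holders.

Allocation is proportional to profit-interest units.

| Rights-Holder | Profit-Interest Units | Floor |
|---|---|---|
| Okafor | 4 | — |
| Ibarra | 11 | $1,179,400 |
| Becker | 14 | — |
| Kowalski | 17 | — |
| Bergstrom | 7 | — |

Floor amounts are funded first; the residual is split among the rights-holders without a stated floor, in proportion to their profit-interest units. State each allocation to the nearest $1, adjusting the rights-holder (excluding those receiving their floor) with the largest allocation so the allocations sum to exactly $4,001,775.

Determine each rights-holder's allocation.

Okafor: $268,798; Ibarra: $1,179,400; Becker: $940,792; Kowalski: $1,142,389; Bergstrom: $470,396

Fund the minimums — Ibarra $1,179,400. Residual $2,822,375.
Residual split over remaining profit-interest units 42: Okafor 268,797.62 → $268,798; Becker 940,791.67 → $940,792; Kowalski 1,142,389.88 → $1,142,390; Bergstrom 470,395.83 → $470,396.
Rounding difference −$1 applied to Kowalski → $1,142,389.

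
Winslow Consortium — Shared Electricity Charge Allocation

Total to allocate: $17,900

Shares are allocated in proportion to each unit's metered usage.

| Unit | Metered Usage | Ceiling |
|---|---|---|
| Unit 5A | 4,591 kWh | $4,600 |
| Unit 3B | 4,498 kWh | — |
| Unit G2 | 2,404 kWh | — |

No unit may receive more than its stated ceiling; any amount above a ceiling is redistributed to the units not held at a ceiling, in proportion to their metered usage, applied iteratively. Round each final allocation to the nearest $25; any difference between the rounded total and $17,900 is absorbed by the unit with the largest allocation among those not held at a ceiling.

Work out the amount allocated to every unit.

Total metered usage = 11,493.
Pro-rata shares before constraints: Unit 5A 7,150.34; Unit 3B 7,005.50; Unit G2 3,744.16.
Held at cap: Unit 5A ($4,600); residual $13,300 reallocated over remaining metered usage 6,902.
Redistributed shares: Unit 3B 8,667.55 → $8,675; Unit G2 4,632.45 → $4,625.

Unit 5A: $4,600 · Unit 3B: $8,675 · Unit G2: $4,625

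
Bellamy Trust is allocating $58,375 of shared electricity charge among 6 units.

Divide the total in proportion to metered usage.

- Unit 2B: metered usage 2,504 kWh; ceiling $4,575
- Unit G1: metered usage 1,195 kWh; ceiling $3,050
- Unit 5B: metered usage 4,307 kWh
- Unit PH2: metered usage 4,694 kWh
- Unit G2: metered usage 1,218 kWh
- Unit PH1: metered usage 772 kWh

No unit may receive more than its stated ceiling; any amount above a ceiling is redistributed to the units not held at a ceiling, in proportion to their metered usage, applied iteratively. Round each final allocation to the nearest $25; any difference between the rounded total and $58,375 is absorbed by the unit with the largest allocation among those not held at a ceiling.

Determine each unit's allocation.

Metered usage total: 14,690.
Unconstrained shares: Unit 2B 9,950.37; Unit G1 4,748.68; Unit 5B 17,115.12; Unit PH2 18,652.98; Unit G2 4,840.08; Unit PH1 3,067.77.
Cap binds for Unit 2B ($4,575), Unit G1 ($3,050); remaining pool $50,750 reallocated over remaining metered usage 10,991.
Remaining shares: Unit 5B 19,887.20 → $19,875; Unit PH2 21,674.14 → $21,675; Unit G2 5,624.01 → $5,625; Unit PH1 3,564.64 → $3,575.

Unit 2B: $4,575 | Unit G1: $3,050 | Unit 5B: $19,875 | Unit PH2: $21,675 | Unit G2: $5,625 | Unit PH1: $3,575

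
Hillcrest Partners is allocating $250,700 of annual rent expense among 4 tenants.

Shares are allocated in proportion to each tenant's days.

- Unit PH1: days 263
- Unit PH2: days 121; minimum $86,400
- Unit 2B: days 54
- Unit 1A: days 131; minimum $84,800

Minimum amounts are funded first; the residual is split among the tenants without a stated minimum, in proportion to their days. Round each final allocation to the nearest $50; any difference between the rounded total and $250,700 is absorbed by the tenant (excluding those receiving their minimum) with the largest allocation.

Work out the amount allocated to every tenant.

Unit PH1: $65,950 | Unit PH2: $86,400 | Unit 2B: $13,550 | Unit 1A: $84,800

Fund the minimums — Unit PH2 $86,400; Unit 1A $84,800. Remaining pool $79,500.
Remaining pool split over remaining days 317: Unit PH1 65,957.41 → $65,950; Unit 2B 13,542.59 → $13,550.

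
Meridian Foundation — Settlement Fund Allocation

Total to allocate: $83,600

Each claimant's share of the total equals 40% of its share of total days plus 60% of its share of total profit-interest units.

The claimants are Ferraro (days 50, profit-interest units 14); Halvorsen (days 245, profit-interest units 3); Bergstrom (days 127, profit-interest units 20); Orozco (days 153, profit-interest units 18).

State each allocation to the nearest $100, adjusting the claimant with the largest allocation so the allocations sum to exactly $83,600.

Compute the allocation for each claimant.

Totals — days 575, profit-interest units 55.
Composite weights (40% days + 60% profit-interest units): Ferraro 0.1875; Halvorsen 0.2032; Bergstrom 0.3065; Orozco 0.3028.
Raw shares: Ferraro 15,675.83; Halvorsen 16,984.35; Bergstrom 25,625.88; Orozco 25,313.95.
Rounded to nearest $100: Ferraro $15,700; Halvorsen $17,000; Bergstrom $25,600; Orozco $25,300. Sum = $83,600.
Sum already equals the total — no adjustment.

Ferraro: $15,700 | Halvorsen: $17,000 | Bergstrom: $25,600 | Orozco: $25,300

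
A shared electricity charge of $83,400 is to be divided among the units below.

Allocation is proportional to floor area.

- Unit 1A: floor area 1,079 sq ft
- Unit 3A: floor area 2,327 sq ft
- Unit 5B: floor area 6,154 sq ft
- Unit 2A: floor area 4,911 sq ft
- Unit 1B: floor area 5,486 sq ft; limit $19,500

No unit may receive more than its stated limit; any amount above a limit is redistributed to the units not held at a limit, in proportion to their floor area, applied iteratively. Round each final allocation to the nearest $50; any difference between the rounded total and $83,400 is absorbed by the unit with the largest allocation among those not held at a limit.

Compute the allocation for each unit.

Total floor area = 19,957.
Pro-rata shares before constraints: Unit 1A 4,509.12; Unit 3A 9,724.50; Unit 5B 25,717.47; Unit 2A 20,522.99; Unit 1B 22,925.91.
Cap binds for Unit 1B ($19,500); remaining pool $63,900 reallocated over remaining floor area 14,471.
Remaining shares: Unit 1A 4,764.57 → $4,750; Unit 3A 10,275.40 → $10,300; Unit 5B 27,174.39 → $27,150; Unit 2A 21,685.64 → $21,700.

Unit 1A: $4,750 · Unit 3A: $10,300 · Unit 5B: $27,150 · Unit 2A: $21,700 · Unit 1B: $19,500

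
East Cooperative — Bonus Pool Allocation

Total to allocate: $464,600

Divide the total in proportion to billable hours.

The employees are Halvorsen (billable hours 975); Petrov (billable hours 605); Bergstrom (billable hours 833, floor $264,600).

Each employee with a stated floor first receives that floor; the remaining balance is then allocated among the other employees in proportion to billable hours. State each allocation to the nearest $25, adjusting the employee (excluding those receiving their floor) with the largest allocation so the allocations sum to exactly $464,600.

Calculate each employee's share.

Halvorsen: $123,425; Petrov: $76,575; Bergstrom: $264,600

Fund the minimums — Bergstrom $264,600. Remaining pool $200,000.
Remaining pool split over remaining billable hours 1,580: Halvorsen 123,417.72 → $123,425; Petrov 76,582.28 → $76,575.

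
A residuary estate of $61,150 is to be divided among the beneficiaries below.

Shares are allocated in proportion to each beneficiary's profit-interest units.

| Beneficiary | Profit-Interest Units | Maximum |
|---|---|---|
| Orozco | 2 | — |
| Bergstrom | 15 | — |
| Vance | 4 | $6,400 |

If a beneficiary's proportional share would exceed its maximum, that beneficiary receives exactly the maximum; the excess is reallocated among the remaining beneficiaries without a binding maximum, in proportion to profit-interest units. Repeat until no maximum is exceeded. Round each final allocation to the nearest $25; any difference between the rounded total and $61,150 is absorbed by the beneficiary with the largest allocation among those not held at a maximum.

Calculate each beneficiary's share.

Sum of profit-interest units: 21.
Unconstrained shares: Orozco 5,823.81; Bergstrom 43,678.57; Vance 11,647.62.
Cap binds for Vance ($6,400); residual $54,750 reallocated over remaining profit-interest units 17.
Remaining shares: Orozco 6,441.18 → $6,450; Bergstrom 48,308.82 → $48,300.

Orozco: $6,450; Bergstrom: $48,300; Vance: $6,400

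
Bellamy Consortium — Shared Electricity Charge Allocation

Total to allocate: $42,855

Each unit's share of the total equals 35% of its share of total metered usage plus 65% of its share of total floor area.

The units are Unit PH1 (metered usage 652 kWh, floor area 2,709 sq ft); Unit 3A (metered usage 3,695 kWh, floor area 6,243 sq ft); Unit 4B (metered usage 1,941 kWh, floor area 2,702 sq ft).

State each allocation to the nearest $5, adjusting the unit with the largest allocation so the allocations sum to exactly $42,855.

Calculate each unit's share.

Metered usage total 6,288; floor area total 11,654.
Blended shares (35% metered usage + 65% floor area): Unit PH1 0.1874; Unit 3A 0.5539; Unit 4B 0.2587.
Pro-rata amounts: Unit PH1 8,030.40; Unit 3A 23,736.18; Unit 4B 11,088.42.
Rounded to nearest $5: Unit PH1 $8,030; Unit 3A $23,735; Unit 4B $11,090. Sum = $42,855.
Sum already equals the total — no adjustment.

Unit PH1: $8,030 · Unit 3A: $23,735 · Unit 4B: $11,090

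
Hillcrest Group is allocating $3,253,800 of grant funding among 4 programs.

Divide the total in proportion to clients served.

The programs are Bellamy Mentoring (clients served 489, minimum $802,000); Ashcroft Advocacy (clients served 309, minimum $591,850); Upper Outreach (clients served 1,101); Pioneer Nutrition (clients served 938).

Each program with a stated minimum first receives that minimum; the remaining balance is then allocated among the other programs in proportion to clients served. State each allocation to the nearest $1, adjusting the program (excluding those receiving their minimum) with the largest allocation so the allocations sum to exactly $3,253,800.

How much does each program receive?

Fund the minimums — Bellamy Mentoring $802,000; Ashcroft Advocacy $591,850. Remaining pool $1,859,950.
Remaining pool split over remaining clients served 2,039: Upper Outreach 1,004,318.27 → $1,004,318; Pioneer Nutrition 855,631.73 → $855,632.

Bellamy Mentoring: $802,000; Ashcroft Advocacy: $591,850; Upper Outreach: $1,004,318; Pioneer Nutrition: $855,632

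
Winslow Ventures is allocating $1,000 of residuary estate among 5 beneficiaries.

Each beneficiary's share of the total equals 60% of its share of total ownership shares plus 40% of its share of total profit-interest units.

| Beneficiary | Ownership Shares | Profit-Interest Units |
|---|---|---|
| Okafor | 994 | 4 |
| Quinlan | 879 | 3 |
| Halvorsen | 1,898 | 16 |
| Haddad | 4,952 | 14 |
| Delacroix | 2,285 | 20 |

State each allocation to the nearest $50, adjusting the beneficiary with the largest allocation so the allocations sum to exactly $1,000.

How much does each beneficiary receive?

Okafor: $100 | Quinlan: $50 | Halvorsen: $200 | Haddad: $400 | Delacroix: $250

Totals — ownership shares 11,008, profit-interest units 57.
Composite weights (60% ownership shares + 40% profit-interest units): Okafor 0.0822; Quinlan 0.0690; Halvorsen 0.2157; Haddad 0.3682; Delacroix 0.2649.
Pro-rata amounts: Okafor 82.25; Quinlan 68.96; Halvorsen 215.73; Haddad 368.16; Delacroix 264.90.
Rounded to nearest $50: Okafor $100; Quinlan $50; Halvorsen $200; Haddad $350; Delacroix $250. Sum = $950.
Difference $1,000 − $950 = +$50 applied to largest allocation (Haddad): Haddad becomes $400.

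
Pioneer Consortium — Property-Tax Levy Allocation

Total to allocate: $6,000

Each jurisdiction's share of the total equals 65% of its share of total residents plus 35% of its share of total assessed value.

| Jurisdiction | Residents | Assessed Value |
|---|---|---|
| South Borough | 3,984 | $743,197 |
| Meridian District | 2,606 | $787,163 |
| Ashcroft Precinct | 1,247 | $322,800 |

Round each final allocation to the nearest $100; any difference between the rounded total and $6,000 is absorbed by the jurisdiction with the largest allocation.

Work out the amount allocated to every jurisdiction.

South Borough: $2,800; Meridian District: $2,200; Ashcroft Precinct: $1,000

Residents total 7,837; assessed value total 1,853,160.
Blended shares (65% residents + 35% assessed value): South Borough 0.4708; Meridian District 0.3648; Ashcroft Precinct 0.1644.
Unrounded shares: South Borough 2,824.79; Meridian District 2,188.86; Ashcroft Precinct 986.35.
At nearest $100: South Borough $2,800; Meridian District $2,200; Ashcroft Precinct $1,000. Sum = $6,000.
No rounding difference to absorb.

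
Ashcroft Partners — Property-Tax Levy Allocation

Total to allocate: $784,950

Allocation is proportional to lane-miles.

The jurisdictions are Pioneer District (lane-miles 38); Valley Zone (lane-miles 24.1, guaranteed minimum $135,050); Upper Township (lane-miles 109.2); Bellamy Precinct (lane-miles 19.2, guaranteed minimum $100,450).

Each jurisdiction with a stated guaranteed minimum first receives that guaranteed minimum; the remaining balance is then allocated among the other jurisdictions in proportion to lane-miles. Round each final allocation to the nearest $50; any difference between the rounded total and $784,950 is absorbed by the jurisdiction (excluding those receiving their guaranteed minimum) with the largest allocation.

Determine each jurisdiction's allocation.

Minimums first: Valley Zone $135,050; Bellamy Precinct $100,450. Remaining pool $549,450.
Remaining pool split over remaining lane-miles 147.2: Pioneer District 141,841.71 → $141,850; Upper Township 407,608.29 → $407,600.

Pioneer District: $141,850; Valley Zone: $135,050; Upper Township: $407,600; Bellamy Precinct: $100,450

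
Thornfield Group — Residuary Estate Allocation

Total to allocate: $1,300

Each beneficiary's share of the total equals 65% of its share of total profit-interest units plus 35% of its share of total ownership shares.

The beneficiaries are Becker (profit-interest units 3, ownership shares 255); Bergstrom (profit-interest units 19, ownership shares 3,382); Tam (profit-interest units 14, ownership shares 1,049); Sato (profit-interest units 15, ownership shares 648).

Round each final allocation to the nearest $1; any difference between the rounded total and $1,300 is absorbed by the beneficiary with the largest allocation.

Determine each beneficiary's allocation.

Becker: $71 · Bergstrom: $604 · Tam: $321 · Sato: $304

Totals — profit-interest units 51, ownership shares 5,334.
Composite weights (65% profit-interest units + 35% ownership shares): Becker 0.0550; Bergstrom 0.4641; Tam 0.2473; Sato 0.2337.
Raw shares: Becker 71.46; Bergstrom 603.29; Tam 321.44; Sato 303.81.
Rounded to nearest $1: Becker $71; Bergstrom $603; Tam $321; Sato $304. Sum = $1,299.
Difference $1,300 − $1,299 = +$1 applied to largest allocation (Bergstrom): Bergstrom becomes $604.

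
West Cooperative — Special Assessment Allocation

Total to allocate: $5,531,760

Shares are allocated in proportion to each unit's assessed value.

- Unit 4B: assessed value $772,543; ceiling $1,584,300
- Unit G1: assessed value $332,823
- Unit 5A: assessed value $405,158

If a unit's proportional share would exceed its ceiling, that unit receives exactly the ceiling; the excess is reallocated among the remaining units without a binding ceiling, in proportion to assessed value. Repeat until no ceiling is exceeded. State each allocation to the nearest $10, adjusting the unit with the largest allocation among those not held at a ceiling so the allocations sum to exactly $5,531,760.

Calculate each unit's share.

Unit 4B: $1,584,300 | Unit G1: $1,780,270 | Unit 5A: $2,167,190

Assessed value total: 1,510,524.
Proportional shares (ignoring caps): Unit 4B 2,829,165.55; Unit G1 1,218,846.54; Unit 5A 1,483,747.90.
Capped: Unit 4B ($1,584,300); balance $3,947,460 reallocated over remaining assessed value 737,981.
Remaining shares: Unit G1 1,780,270.06 → $1,780,270; Unit 5A 2,167,189.94 → $2,167,190.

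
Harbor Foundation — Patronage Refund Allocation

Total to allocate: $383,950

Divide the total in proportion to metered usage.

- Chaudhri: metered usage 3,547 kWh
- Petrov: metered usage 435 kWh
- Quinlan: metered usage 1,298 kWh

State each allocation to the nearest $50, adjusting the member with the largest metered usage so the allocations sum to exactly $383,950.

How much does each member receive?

Sum of metered usage: 5,280.
Proportional shares: Chaudhri 3,547/5,280 × $383,950 = 257,930.05; Petrov 435/5,280 × $383,950 = 31,632.24; Quinlan 1,298/5,280 × $383,950 = 94,387.71.
At nearest $50: Chaudhri $257,950; Petrov $31,650; Quinlan $94,400. Sum = $384,000.
Difference $383,950 − $384,000 = −$50 applied to largest metered usage (Chaudhri): Chaudhri becomes $257,900.

Chaudhri: $257,900; Petrov: $31,650; Quinlan: $94,400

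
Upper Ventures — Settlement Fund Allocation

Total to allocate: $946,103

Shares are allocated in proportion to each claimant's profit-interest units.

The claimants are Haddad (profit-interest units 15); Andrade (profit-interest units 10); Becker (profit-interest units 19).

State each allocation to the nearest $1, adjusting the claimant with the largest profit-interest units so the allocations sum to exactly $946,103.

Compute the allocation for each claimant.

Haddad: $322,535 · Andrade: $215,023 · Becker: $408,545

Total profit-interest units = 44.
Unrounded shares: Haddad 15/44 × $946,103 = 322,535.11; Andrade 10/44 × $946,103 = 215,023.41; Becker 19/44 × $946,103 = 408,544.48.
At nearest $1: Haddad $322,535; Andrade $215,023; Becker $408,544. Sum = $946,102.
Difference $946,103 − $946,102 = +$1 applied to largest profit-interest units (Becker): Becker becomes $408,545.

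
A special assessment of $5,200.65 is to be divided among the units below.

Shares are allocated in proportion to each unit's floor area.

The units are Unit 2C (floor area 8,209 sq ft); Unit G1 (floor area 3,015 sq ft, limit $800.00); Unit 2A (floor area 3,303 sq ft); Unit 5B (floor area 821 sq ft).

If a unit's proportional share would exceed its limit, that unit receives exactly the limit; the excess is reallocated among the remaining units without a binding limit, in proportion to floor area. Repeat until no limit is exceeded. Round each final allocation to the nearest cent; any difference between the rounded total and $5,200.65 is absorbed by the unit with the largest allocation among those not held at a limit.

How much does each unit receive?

Unit 2C: $2,929.13; Unit G1: $800.00; Unit 2A: $1,178.57; Unit 5B: $292.95

Floor area total: 15,348.
Pro-rata shares before constraints: Unit 2C 2,781.6091; Unit G1 1,021.6289; Unit 2A 1,119.2173; Unit 5B 278.1948.
Held at cap: Unit G1 ($800.00); balance $4,400.65 reallocated over remaining floor area 12,333.
Shares after redistribution: Unit 2C 2,929.1280 → $2,929.13; Unit 2A 1,178.5735 → $1,178.57; Unit 5B 292.9485 → $292.95.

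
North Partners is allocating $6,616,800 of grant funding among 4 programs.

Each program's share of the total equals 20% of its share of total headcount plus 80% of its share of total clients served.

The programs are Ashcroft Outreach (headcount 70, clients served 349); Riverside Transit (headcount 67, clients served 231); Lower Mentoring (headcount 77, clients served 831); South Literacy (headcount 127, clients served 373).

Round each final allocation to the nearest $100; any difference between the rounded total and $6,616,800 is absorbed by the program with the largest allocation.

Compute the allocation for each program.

Headcount total 341; clients served total 1,784.
Combined weights (20% headcount + 80% clients served): Ashcroft Outreach 0.1976; Riverside Transit 0.1429; Lower Mentoring 0.4178; South Literacy 0.2418.
Unrounded shares: Ashcroft Outreach 1,307,201.51; Riverside Transit 945,432.41; Lower Mentoring 2,764,545.56; South Literacy 1,599,620.51.
At nearest $100: Ashcroft Outreach $1,307,200; Riverside Transit $945,400; Lower Mentoring $2,764,500; South Literacy $1,599,600. Sum = $6,616,700.
Difference $6,616,800 − $6,616,700 = +$100 applied to largest allocation (Lower Mentoring): Lower Mentoring becomes $2,764,600.

Ashcroft Outreach: $1,307,200 · Riverside Transit: $945,400 · Lower Mentoring: $2,764,600 · South Literacy: $1,599,600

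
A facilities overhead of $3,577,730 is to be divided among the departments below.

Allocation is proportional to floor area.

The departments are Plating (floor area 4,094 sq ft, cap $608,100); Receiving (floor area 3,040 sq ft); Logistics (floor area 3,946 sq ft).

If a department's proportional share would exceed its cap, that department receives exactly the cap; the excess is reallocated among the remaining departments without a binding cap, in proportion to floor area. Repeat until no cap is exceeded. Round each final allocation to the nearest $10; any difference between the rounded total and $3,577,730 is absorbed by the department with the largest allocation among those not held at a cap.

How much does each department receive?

Plating: $608,100 | Receiving: $1,292,250 | Logistics: $1,677,380

Total floor area = 11,080.
Proportional shares (ignoring caps): Plating 1,321,951.86; Receiving 981,615.45; Logistics 1,274,162.69.
Held at cap: Plating ($608,100); residual $2,969,630 reallocated over remaining floor area 6,986.
Remaining shares: Receiving 1,292,252.39 → $1,292,250; Logistics 1,677,377.61 → $1,677,380.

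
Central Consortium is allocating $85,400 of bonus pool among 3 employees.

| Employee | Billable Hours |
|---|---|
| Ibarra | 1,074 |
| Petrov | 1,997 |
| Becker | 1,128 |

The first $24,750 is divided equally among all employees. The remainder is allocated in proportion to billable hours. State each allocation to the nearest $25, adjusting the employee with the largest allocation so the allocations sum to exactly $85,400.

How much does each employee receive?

Ibarra: $23,775; Petrov: $37,075; Becker: $24,550

Equal tier: $24,750 ÷ 3 = $8,250 apiece.
Remainder $60,650 by billable hours (total 4,199): Ibarra 15,512.76 → $15,525; Petrov 28,844.50 → $28,850; Becker 16,292.74 → $16,300.
Rounding difference −$25 on remainder applied to Petrov.
Totals: Ibarra $8,250 + $15,525 = $23,775; Petrov $8,250 + $28,825 = $37,075; Becker $8,250 + $16,300 = $24,550.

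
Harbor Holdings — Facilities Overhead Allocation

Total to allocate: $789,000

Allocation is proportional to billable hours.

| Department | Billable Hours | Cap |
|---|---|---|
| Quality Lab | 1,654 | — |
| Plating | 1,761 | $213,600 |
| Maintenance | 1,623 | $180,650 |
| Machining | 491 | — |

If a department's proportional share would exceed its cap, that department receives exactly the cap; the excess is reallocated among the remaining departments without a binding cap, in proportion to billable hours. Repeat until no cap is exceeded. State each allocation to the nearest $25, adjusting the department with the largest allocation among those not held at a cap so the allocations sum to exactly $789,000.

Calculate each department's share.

Quality Lab: $304,400; Plating: $213,600; Maintenance: $180,650; Machining: $90,350

Total billable hours = 5,529.
Pro-rata shares before constraints: Quality Lab 236,029.30; Plating 251,298.43; Maintenance 231,605.53; Machining 70,066.74.
Capped: Plating ($213,600), Maintenance ($180,650); residual $394,750 reallocated over remaining billable hours 2,145.
Shares after redistribution: Quality Lab 304,389.98 → $304,400; Machining 90,360.02 → $90,350.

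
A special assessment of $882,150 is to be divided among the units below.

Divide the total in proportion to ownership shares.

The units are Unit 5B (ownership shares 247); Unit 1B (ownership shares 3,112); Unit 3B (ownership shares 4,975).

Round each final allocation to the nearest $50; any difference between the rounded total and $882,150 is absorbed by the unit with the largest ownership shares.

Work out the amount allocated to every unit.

Unit 5B: $26,150 | Unit 1B: $329,400 | Unit 3B: $526,600

Ownership shares total: 247 + 3,112 + 4,975 = 8,334.
Raw shares: Unit 5B 26,144.83; Unit 1B 329,403.74; Unit 3B 526,601.42.
At nearest $50: Unit 5B $26,150; Unit 1B $329,400; Unit 3B $526,600. Sum = $882,150.
Sum already equals the total — no adjustment.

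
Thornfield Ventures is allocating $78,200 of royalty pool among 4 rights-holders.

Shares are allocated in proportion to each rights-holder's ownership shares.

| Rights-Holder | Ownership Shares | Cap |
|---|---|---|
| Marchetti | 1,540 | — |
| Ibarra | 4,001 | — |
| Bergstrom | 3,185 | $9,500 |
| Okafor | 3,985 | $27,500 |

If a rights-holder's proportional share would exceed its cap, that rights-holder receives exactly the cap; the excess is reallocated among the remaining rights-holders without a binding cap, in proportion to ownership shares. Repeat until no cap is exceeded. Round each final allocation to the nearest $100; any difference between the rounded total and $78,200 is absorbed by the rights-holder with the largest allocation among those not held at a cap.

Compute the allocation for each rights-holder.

Marchetti: $11,500 · Ibarra: $29,700 · Bergstrom: $9,500 · Okafor: $27,500

Sum of ownership shares: 12,711.
Pro-rata shares before constraints: Marchetti 9,474.31; Ibarra 24,614.76; Bergstrom 19,594.60; Okafor 24,516.32.
Capped: Bergstrom ($9,500); balance $68,700 reallocated over remaining ownership shares 9,526.
Capped: Okafor ($27,500); balance $41,200 reallocated over remaining ownership shares 5,541.
Remaining shares: Marchetti 11,450.64 → $11,500; Ibarra 29,749.36 → $29,700.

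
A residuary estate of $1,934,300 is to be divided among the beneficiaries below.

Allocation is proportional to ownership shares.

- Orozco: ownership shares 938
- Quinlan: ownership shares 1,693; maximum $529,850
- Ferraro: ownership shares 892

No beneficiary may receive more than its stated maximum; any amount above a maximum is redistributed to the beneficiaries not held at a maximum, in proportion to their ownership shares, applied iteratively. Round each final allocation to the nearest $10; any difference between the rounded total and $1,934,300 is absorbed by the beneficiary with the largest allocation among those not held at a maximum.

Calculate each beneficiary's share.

Total ownership shares = 3,523.
Proportional shares (ignoring caps): Orozco 515,008.06; Quinlan 929,540.14; Ferraro 489,751.80.
Cap binds for Quinlan ($529,850); balance $1,404,450 reallocated over remaining ownership shares 1,830.
Remaining shares: Orozco 719,876.56 → $719,880; Ferraro 684,573.44 → $684,570.

Orozco: $719,880 | Quinlan: $529,850 | Ferraro: $684,570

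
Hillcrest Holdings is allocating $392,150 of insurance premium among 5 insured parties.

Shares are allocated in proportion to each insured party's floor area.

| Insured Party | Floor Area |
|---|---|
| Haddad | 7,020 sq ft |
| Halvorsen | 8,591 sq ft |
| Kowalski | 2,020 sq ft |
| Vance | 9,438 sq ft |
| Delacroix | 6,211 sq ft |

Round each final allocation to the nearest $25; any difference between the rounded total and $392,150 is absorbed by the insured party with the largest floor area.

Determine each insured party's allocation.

Floor area total: 33,280.
Proportional shares: Haddad 7,020/33,280 × $392,150 = 82,719.14; Halvorsen 8,591/33,280 × $392,150 = 101,230.79; Kowalski 2,020/33,280 × $392,150 = 23,802.37; Vance 9,438/33,280 × $392,150 = 111,211.29; Delacroix 6,211/33,280 × $392,150 = 73,186.41.
After rounding ($25): Haddad $82,725; Halvorsen $101,225; Kowalski $23,800; Vance $111,200; Delacroix $73,175. Sum = $392,125.
Difference $392,150 − $392,125 = +$25 applied to largest floor area (Vance): Vance becomes $111,225.

Haddad: $82,725 | Halvorsen: $101,225 | Kowalski: $23,800 | Vance: $111,225 | Delacroix: $73,175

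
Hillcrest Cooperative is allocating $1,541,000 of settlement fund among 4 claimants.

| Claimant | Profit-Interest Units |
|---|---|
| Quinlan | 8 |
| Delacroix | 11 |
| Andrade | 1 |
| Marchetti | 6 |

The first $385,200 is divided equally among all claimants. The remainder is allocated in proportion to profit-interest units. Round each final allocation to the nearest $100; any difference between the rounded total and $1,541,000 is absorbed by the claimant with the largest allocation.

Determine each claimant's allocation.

Equal tier: $385,200 ÷ 4 = $96,300 apiece.
Remainder $1,155,800 by profit-interest units (total 26): Quinlan 355,630.77 → $355,600; Delacroix 488,992.31 → $489,000; Andrade 44,453.85 → $44,500; Marchetti 266,723.08 → $266,700.
Totals: Quinlan $96,300 + $355,600 = $451,900; Delacroix $96,300 + $489,000 = $585,300; Andrade $96,300 + $44,500 = $140,800; Marchetti $96,300 + $266,700 = $363,000.

Quinlan: $451,900; Delacroix: $585,300; Andrade: $140,800; Marchetti: $363,000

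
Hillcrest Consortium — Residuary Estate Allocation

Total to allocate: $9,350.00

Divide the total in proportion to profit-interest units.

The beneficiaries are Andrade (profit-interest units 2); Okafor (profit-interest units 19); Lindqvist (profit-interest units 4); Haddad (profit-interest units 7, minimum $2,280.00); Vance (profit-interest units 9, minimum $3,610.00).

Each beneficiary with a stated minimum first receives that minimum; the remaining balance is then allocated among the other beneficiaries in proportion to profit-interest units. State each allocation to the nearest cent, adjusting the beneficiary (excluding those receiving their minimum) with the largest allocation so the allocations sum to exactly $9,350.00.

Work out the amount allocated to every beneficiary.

Guaranteed amounts: Haddad $2,280.00; Vance $3,610.00. Remaining pool $3,460.00.
Remaining pool split over remaining profit-interest units 25: Andrade 276.8000 → $276.80; Okafor 2,629.6000 → $2,629.60; Lindqvist 553.6000 → $553.60.

Andrade: $276.80 · Okafor: $2,629.60 · Lindqvist: $553.60 · Haddad: $2,280.00 · Vance: $3,610.00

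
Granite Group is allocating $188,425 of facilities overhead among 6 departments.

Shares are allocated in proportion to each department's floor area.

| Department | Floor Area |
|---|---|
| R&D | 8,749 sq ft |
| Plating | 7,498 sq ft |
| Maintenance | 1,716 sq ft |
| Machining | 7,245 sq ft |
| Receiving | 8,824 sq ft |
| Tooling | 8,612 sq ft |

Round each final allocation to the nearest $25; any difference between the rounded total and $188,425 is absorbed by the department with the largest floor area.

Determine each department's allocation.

R&D: $38,650 | Plating: $33,125 | Maintenance: $7,575 | Machining: $32,000 | Receiving: $39,025 | Tooling: $38,050

Floor area total: 42,644.
Proportional shares: R&D 8,749/42,644 × $188,425 = 38,657.97; Plating 7,498/42,644 × $188,425 = 33,130.35; Maintenance 1,716/42,644 × $188,425 = 7,582.25; Machining 7,245/42,644 × $188,425 = 32,012.45; Receiving 8,824/42,644 × $188,425 = 38,989.36; Tooling 8,612/42,644 × $188,425 = 38,052.62.
Rounded to nearest $25: R&D $38,650; Plating $33,125; Maintenance $7,575; Machining $32,000; Receiving $39,000; Tooling $38,050. Sum = $188,400.
Difference $188,425 − $188,400 = +$25 applied to largest floor area (Receiving): Receiving becomes $39,025.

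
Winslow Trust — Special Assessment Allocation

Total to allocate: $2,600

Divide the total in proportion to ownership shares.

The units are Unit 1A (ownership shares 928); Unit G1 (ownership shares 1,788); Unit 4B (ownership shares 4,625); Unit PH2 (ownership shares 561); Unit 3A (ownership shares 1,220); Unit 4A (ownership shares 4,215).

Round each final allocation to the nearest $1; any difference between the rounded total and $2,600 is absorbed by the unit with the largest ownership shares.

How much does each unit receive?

Unit 1A: $181; Unit G1: $349; Unit 4B: $901; Unit PH2: $109; Unit 3A: $238; Unit 4A: $822

Sum of ownership shares: 928 + 1,788 + 4,625 + 561 + 1,220 + 4,215 = 13,337.
Proportional shares: Unit 1A 180.91; Unit G1 348.56; Unit 4B 901.63; Unit PH2 109.36; Unit 3A 237.83; Unit 4A 821.70.
At nearest $1: Unit 1A $181; Unit G1 $349; Unit 4B $902; Unit PH2 $109; Unit 3A $238; Unit 4A $822. Sum = $2,601.
Difference $2,600 − $2,601 = −$1 applied to largest ownership shares (Unit 4B): Unit 4B becomes $901.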